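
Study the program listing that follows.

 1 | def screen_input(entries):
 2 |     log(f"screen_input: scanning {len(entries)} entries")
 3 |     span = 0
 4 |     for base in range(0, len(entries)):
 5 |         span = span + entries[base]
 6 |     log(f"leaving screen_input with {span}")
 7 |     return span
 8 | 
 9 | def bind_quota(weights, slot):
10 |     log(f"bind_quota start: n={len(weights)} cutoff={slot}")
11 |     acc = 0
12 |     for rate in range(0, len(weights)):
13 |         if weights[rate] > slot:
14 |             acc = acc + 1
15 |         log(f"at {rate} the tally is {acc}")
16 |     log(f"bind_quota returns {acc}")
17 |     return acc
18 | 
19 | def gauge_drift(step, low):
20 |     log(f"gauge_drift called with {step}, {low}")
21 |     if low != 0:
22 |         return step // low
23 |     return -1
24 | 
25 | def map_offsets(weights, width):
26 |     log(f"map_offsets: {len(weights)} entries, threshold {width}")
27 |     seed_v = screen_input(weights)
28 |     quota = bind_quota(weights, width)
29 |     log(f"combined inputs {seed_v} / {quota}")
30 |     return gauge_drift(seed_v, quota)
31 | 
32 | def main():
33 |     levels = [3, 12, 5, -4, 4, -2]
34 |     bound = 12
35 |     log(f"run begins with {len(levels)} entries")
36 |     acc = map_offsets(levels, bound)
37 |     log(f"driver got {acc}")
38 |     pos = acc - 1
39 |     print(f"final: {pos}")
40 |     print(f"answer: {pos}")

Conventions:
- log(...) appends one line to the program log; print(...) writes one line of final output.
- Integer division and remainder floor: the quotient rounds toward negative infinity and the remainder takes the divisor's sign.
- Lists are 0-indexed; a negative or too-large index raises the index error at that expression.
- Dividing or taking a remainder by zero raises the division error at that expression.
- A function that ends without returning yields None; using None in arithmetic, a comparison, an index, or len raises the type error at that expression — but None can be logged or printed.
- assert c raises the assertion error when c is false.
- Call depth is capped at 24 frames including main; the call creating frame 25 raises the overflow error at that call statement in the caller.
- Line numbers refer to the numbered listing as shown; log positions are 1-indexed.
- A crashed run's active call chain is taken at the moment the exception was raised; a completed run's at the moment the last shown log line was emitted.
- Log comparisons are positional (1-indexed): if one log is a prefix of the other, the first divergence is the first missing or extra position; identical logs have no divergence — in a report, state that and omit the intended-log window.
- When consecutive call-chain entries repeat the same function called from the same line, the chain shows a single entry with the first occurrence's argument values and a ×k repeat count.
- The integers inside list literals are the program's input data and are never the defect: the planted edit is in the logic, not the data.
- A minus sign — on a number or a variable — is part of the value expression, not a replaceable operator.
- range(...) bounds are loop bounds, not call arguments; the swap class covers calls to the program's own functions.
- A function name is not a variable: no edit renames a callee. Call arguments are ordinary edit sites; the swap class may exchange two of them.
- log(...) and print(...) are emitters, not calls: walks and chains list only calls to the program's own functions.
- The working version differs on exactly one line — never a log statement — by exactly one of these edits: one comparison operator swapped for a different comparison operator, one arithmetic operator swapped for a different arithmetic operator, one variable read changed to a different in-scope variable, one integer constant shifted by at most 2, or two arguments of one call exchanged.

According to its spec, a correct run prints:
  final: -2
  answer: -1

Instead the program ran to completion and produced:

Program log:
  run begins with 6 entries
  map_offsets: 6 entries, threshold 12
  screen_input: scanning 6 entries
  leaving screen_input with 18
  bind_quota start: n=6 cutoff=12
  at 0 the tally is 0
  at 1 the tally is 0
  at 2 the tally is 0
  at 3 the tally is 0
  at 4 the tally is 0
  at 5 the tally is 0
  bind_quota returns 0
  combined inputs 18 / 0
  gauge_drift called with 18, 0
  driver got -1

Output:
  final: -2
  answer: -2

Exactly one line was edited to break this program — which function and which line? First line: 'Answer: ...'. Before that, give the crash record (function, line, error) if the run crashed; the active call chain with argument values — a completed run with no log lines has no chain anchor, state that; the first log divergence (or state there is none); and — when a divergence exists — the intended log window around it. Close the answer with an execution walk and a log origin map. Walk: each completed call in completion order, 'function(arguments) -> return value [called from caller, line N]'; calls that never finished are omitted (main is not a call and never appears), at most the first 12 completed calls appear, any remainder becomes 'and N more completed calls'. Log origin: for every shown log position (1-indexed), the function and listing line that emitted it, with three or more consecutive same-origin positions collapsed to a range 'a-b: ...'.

Answer: the defect is in main at line 40.
Core observation: Log streams are identical — the defect surfaces only in the printed output.
Call chain: main.
First divergence: none (the log streams are identical).
Execution walk:
  screen_input([3, 12, 5, -4, 4, -2]) -> 18  [called from map_offsets, line 27]
  bind_quota([3, 12, 5, -4, 4, -2], 12) -> 0  [called from map_offsets, line 28]
  gauge_drift(18, 0) -> -1  [called from map_offsets, line 30]
  map_offsets([3, 12, 5, -4, 4, -2], 12) -> -1  [called from main, line 36]
Log origin:
  1: logged in main at line 35
  2: logged in map_offsets at line 26
  3: logged in screen_input at line 2
  4: logged in screen_input at line 6
  5: logged in bind_quota at line 10
  6-11: logged in bind_quota at line 15
  12: logged in bind_quota at line 16
  13: logged in map_offsets at line 29
  14: logged in gauge_drift at line 20
  15: logged in main at line 37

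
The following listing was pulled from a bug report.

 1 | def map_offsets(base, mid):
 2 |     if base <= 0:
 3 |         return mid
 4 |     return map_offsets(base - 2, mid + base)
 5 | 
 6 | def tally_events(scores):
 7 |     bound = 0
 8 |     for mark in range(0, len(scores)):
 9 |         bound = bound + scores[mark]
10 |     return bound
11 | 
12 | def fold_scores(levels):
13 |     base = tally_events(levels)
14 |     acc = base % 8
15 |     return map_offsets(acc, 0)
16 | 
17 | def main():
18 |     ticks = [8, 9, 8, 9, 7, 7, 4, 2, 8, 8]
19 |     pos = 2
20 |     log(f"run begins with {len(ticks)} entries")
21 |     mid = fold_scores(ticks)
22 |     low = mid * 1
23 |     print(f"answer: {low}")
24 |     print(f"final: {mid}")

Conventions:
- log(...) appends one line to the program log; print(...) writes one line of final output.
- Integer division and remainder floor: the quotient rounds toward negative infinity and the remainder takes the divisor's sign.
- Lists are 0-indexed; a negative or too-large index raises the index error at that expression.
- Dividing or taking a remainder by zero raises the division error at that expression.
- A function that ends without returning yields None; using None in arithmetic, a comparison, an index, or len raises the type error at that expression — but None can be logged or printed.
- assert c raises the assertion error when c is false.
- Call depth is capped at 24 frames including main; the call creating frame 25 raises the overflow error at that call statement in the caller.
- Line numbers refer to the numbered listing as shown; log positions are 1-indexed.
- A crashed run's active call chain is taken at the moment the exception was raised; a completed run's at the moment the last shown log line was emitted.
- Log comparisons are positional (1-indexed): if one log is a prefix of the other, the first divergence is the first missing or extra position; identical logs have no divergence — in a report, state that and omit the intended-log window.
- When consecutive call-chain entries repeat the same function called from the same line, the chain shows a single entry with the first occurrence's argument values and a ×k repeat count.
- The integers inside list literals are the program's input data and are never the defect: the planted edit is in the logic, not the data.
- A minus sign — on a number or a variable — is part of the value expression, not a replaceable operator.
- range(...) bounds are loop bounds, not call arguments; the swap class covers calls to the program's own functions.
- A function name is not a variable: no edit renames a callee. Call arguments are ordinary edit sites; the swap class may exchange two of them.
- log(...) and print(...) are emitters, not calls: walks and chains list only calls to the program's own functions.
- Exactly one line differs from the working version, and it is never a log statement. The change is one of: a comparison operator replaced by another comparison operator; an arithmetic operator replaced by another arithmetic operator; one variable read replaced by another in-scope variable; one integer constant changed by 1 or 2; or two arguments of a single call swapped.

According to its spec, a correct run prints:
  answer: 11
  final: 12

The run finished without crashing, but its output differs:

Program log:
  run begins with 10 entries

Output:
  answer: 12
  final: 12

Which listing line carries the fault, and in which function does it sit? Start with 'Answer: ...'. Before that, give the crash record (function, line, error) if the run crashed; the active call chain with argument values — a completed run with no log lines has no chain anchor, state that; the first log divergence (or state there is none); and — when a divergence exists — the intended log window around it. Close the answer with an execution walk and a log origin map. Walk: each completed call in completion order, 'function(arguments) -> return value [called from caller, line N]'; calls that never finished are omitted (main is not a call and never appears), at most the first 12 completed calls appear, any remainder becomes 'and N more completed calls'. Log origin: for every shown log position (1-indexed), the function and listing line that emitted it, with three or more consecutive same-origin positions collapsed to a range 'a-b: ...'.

Answer: the defect is in main at line 22.
Core observation: No log line changed; the fault shows up purely in the output.
Call chain: main.
First divergence: there is none — every log position agrees.
Execution walk:
  tally_events([8, 9, 8, 9, 7, 7, 4, 2, 8, 8]) -> 70  [called from fold_scores, line 13]
  map_offsets(0, 12) -> 12  [called from map_offsets, line 4]
  map_offsets(2, 10) -> 12  [called from map_offsets, line 4]
  map_offsets(4, 6) -> 12  [called from map_offsets, line 4]
  map_offsets(6, 0) -> 12  [called from fold_scores, line 15]
  fold_scores([8, 9, 8, 9, 7, 7, 4, 2, 8, 8]) -> 12  [called from main, line 21]
Log origin:
  1 — main, line 20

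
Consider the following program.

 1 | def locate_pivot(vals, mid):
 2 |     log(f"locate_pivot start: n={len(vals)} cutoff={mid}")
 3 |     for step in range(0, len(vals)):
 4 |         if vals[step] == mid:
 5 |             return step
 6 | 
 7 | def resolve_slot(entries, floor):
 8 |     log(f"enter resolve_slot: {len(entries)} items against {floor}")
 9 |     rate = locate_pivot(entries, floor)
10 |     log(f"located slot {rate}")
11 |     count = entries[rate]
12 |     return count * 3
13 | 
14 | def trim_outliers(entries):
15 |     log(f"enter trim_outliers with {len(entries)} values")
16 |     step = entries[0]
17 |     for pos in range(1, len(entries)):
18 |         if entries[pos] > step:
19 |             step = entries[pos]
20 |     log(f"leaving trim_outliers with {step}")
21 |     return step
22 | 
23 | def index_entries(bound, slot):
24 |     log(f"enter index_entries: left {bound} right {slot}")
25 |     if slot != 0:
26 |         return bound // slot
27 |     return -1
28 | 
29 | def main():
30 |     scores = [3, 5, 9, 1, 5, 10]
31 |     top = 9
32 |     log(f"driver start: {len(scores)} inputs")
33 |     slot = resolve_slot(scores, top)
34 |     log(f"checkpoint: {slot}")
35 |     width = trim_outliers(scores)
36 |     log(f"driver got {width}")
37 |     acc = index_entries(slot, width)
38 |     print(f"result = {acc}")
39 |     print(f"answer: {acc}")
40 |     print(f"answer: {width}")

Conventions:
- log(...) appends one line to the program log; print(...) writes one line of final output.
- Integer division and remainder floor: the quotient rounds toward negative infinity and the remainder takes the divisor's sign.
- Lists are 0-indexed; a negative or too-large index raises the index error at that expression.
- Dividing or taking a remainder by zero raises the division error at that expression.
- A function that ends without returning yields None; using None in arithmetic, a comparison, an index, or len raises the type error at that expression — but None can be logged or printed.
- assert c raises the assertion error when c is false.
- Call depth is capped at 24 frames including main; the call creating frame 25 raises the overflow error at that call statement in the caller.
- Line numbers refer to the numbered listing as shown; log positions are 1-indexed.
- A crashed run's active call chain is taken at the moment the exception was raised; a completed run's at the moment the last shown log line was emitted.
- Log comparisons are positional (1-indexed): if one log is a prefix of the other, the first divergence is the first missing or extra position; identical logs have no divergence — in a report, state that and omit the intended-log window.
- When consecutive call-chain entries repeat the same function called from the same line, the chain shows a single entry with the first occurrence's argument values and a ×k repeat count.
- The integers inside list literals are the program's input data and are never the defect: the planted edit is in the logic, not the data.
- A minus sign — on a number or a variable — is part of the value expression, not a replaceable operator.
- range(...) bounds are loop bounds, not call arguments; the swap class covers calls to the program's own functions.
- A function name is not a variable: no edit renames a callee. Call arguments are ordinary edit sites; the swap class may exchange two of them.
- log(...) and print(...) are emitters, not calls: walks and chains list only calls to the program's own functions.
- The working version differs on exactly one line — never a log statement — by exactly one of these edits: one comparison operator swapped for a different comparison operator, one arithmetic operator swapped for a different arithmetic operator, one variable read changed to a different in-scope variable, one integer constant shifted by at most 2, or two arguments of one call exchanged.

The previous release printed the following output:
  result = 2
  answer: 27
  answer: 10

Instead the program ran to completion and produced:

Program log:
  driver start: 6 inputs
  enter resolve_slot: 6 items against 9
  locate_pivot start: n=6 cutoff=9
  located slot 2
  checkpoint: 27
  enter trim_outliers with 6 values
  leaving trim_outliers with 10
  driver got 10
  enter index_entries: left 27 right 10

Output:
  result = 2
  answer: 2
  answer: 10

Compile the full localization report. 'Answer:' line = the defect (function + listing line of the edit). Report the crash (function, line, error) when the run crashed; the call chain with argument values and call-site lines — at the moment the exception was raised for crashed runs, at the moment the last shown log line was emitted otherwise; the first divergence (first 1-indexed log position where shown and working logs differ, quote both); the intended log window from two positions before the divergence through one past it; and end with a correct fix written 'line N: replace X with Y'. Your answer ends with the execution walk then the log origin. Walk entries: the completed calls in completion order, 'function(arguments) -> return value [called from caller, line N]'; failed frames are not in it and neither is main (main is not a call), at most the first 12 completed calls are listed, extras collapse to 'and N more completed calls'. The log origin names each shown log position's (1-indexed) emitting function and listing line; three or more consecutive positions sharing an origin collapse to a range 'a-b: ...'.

Answer: the defect is in main at line 39.
Core observation: Every logged value matches the working version; the printed result is what differs.
Call chain: main -> index_entries(27, 10) (called at line 37).
First divergence: none; the two logs match at every position.
Execution walk:
  locate_pivot([3, 5, 9, 1, 5, 10], 9) -> 2  [called from resolve_slot, line 9]
  resolve_slot([3, 5, 9, 1, 5, 10], 9) -> 27  [called from main, line 33]
  trim_outliers([3, 5, 9, 1, 5, 10]) -> 10  [called from main, line 35]
  index_entries(27, 10) -> 2  [called from main, line 37]
Log origin:
  1: logged in main at line 32
  2: logged in resolve_slot at line 8
  3: logged in locate_pivot at line 2
  4: logged in resolve_slot at line 10
  5: logged in main at line 34
  6: logged in trim_outliers at line 15
  7: logged in trim_outliers at line 20
  8: logged in main at line 36
  9: logged in index_entries at line 24
A correct fix: line 39: replace `acc` with `slot`.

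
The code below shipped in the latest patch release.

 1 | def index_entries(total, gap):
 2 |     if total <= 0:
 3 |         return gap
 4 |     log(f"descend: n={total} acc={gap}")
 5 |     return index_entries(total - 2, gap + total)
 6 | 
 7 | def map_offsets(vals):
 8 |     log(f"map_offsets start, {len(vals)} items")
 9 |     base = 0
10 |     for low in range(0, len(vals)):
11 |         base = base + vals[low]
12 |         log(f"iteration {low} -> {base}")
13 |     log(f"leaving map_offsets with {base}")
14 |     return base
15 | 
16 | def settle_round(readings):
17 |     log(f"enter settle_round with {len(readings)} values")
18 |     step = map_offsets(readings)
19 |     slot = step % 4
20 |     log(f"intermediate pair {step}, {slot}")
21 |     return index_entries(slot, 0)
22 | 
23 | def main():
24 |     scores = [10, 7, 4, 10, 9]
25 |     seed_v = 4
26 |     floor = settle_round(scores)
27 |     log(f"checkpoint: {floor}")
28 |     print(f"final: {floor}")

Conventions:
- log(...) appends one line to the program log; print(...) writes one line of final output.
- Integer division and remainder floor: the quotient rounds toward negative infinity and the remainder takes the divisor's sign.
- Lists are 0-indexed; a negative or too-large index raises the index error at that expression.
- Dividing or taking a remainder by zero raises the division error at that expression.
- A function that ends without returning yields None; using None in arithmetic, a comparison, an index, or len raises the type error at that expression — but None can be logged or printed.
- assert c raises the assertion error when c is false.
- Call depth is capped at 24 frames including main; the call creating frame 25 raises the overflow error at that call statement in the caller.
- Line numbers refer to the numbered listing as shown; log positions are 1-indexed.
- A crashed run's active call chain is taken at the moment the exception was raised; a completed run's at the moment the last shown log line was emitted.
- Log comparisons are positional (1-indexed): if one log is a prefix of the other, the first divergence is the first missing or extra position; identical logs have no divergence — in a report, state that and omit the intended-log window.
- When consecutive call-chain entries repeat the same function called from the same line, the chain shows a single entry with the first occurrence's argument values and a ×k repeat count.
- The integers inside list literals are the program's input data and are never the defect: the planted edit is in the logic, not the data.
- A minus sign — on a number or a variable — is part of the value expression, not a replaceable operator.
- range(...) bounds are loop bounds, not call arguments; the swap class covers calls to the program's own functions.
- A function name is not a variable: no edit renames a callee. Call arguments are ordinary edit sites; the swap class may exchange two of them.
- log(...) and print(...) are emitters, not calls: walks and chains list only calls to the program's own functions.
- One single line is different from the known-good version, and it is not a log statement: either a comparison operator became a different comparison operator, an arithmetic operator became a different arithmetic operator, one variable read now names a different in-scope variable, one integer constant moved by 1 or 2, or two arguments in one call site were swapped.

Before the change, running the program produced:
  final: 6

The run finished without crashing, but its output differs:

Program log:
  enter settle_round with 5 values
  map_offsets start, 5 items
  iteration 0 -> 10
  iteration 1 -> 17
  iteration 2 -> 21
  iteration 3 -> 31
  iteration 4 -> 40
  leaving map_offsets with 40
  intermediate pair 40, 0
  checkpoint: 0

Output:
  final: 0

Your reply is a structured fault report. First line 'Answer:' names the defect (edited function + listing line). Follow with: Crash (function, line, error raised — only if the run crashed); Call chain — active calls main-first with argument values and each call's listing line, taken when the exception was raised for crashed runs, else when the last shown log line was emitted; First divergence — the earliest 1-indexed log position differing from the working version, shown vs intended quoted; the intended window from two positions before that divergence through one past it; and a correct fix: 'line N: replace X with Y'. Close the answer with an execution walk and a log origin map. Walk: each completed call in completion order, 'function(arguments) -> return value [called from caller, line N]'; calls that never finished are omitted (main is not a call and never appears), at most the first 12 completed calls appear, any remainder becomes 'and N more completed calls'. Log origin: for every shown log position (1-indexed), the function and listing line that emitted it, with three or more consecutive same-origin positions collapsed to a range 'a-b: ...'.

Answer: the defect is in settle_round at line 19.
Core observation: Everything matches until log position 9, which reads 'intermediate pair 40, 0' in place of 'intermediate pair 40, 4'.
Call chain: main.
First divergence: position 9 — shown 'intermediate pair 40, 0', intended 'intermediate pair 40, 4'.
Intended log window:
  7: iteration 4 -> 40
  8: leaving map_offsets with 40
  9: intermediate pair 40, 4
  10: descend: n=4 acc=0
Execution walk:
  map_offsets([10, 7, 4, 10, 9]) -> 40  [called from settle_round, line 18]
  index_entries(0, 0) -> 0  [called from settle_round, line 21]
  settle_round([10, 7, 4, 10, 9]) -> 0  [called from main, line 26]
Origin of each log line:
  1: from settle_round, line 17
  2: from map_offsets, line 8
  3-7: from map_offsets, line 12
  8: from map_offsets, line 13
  9: from settle_round, line 20
  10: from main, line 27
A correct fix: line 19: replace `4` with `6`.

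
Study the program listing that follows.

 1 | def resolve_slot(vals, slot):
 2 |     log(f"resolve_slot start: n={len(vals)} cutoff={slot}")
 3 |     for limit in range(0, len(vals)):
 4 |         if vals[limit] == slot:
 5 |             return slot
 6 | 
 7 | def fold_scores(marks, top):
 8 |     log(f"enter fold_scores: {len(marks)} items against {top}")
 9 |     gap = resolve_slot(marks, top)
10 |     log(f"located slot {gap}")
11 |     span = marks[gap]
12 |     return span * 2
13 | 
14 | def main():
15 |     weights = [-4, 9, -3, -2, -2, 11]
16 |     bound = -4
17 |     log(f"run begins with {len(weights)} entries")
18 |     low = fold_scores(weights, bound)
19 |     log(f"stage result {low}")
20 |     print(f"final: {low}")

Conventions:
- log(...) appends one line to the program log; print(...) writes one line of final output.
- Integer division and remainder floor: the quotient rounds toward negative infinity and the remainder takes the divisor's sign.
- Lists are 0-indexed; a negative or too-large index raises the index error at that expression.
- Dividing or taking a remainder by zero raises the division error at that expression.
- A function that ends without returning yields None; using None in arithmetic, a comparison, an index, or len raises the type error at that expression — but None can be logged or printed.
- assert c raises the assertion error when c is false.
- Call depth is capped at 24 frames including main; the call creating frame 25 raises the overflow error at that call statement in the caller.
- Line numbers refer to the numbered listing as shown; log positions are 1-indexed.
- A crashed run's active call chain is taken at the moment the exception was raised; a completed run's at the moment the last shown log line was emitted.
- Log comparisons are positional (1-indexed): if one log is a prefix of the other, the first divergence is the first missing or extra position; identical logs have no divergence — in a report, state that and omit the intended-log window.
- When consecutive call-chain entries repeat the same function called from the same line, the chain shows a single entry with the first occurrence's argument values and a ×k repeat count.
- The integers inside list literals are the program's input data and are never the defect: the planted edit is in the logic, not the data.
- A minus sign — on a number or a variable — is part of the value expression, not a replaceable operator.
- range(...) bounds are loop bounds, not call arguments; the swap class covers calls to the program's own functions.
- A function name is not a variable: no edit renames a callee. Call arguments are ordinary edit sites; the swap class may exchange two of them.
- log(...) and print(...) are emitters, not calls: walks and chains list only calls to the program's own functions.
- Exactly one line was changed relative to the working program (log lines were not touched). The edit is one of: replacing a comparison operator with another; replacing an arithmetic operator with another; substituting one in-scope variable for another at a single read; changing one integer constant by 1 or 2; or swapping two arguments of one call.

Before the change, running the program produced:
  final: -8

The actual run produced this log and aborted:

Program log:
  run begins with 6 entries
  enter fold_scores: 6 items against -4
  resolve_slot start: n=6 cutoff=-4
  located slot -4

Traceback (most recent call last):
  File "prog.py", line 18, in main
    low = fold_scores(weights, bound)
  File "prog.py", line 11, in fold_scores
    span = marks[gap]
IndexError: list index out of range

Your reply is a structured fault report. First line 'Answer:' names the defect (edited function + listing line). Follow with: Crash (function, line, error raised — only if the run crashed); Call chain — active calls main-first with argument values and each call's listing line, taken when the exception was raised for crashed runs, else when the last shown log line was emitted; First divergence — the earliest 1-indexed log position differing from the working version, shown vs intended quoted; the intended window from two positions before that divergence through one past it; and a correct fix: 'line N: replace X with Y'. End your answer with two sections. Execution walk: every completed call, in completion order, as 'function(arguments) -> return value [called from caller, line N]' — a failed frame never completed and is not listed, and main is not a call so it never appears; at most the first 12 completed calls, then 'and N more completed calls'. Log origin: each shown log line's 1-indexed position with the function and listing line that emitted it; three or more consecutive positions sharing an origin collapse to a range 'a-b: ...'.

Answer: the defect is in resolve_slot at line 5.
Core observation: Position 4 is the first bad log line: 'located slot -4' should read 'located slot 0'.
Crash: fold_scores, line 11, IndexError.
Call chain: main -> fold_scores([-4, 9, -3, -2, -2, 11], -4) (called at line 18).
First divergence: position 4 — shown 'located slot -4', intended 'located slot 0'.
Intended log window:
  2: enter fold_scores: 6 items against -4
  3: resolve_slot start: n=6 cutoff=-4
  4: located slot 0
  5: stage result -8
Execution walk:
  resolve_slot([-4, 9, -3, -2, -2, 11], -4) -> -4  [called from fold_scores, line 9]
Origin of each log line:
  1 — main, line 17
  2 — fold_scores, line 8
  3 — resolve_slot, line 2
  4 — fold_scores, line 10
A correct fix: line 5: replace `slot` with `limit`.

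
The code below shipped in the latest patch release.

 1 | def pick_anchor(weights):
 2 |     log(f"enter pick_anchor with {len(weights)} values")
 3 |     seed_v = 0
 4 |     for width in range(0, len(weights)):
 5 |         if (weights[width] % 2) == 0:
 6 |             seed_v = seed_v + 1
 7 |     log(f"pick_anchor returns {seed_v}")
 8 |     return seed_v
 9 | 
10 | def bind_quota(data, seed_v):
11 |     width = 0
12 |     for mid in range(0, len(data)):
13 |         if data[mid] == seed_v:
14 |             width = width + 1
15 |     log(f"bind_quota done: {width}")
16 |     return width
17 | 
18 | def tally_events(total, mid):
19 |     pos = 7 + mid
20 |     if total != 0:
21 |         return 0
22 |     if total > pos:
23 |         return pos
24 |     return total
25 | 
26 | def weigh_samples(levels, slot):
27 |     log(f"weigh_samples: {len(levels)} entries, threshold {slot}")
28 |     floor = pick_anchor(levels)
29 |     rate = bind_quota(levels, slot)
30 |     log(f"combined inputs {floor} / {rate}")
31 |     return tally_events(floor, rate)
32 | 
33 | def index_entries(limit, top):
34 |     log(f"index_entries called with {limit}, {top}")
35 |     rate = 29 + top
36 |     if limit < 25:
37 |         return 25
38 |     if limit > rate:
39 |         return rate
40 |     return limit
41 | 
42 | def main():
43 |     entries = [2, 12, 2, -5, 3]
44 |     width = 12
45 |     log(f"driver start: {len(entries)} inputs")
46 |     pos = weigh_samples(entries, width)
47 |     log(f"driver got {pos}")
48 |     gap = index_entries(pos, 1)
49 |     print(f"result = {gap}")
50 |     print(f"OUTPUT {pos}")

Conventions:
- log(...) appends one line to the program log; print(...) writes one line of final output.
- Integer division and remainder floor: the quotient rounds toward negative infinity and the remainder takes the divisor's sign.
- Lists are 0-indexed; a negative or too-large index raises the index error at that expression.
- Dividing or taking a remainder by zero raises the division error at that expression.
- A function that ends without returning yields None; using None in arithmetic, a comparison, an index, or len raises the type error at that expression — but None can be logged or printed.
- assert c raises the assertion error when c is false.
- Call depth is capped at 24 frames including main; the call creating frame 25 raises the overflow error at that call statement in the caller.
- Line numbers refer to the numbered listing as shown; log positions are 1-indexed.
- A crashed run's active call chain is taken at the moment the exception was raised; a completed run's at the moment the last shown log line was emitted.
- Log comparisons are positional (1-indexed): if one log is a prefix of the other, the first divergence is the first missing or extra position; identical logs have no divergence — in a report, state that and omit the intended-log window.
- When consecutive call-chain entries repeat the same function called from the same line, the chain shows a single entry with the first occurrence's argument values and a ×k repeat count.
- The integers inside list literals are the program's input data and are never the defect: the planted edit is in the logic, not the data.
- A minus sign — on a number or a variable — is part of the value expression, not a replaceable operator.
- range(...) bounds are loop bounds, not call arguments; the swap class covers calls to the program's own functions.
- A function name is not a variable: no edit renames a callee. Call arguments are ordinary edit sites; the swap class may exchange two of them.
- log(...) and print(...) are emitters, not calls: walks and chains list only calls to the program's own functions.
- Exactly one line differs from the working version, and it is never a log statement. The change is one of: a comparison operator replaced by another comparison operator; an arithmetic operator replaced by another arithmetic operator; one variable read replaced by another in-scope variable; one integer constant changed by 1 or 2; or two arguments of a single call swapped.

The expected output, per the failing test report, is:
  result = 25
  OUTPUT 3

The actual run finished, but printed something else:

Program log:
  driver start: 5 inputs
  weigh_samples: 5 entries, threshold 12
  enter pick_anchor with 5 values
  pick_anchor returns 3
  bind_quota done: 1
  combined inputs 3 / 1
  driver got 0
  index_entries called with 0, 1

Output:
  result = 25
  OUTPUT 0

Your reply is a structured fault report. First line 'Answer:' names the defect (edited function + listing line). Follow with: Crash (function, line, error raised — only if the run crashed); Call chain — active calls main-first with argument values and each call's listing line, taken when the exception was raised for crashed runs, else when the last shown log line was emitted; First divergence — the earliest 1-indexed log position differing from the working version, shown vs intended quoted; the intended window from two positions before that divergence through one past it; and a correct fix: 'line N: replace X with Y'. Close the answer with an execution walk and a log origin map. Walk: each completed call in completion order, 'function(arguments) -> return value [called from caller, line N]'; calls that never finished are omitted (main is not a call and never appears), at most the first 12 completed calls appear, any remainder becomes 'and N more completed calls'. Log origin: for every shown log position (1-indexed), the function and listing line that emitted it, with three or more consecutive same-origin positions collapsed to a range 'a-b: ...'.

Answer: the defect is in tally_events at line 20.
Key fact: Everything matches until log position 7, which reads 'driver got 0' in place of 'driver got 3'.
Call chain: main -> index_entries(0, 1) (called at line 48).
First divergence: at position 7 the run shows 'driver got 0' where the working version logs 'driver got 3'.
Intended log window:
  5: bind_quota done: 1
  6: combined inputs 3 / 1
  7: driver got 3
  8: index_entries called with 3, 1
Execution walk:
  pick_anchor([2, 12, 2, -5, 3]) -> 3  [called from weigh_samples, line 28]
  bind_quota([2, 12, 2, -5, 3], 12) -> 1  [called from weigh_samples, line 29]
  tally_events(3, 1) -> 0  [called from weigh_samples, line 31]
  weigh_samples([2, 12, 2, -5, 3], 12) -> 0  [called from main, line 46]
  index_entries(0, 1) -> 25  [called from main, line 48]
Origin of each log line:
  1: logged in main at line 45
  2: logged in weigh_samples at line 27
  3: logged in pick_anchor at line 2
  4: logged in pick_anchor at line 7
  5: logged in bind_quota at line 15
  6: logged in weigh_samples at line 30
  7: logged in main at line 47
  8: logged in index_entries at line 34
A correct fix: line 20: replace `!=` with `<`.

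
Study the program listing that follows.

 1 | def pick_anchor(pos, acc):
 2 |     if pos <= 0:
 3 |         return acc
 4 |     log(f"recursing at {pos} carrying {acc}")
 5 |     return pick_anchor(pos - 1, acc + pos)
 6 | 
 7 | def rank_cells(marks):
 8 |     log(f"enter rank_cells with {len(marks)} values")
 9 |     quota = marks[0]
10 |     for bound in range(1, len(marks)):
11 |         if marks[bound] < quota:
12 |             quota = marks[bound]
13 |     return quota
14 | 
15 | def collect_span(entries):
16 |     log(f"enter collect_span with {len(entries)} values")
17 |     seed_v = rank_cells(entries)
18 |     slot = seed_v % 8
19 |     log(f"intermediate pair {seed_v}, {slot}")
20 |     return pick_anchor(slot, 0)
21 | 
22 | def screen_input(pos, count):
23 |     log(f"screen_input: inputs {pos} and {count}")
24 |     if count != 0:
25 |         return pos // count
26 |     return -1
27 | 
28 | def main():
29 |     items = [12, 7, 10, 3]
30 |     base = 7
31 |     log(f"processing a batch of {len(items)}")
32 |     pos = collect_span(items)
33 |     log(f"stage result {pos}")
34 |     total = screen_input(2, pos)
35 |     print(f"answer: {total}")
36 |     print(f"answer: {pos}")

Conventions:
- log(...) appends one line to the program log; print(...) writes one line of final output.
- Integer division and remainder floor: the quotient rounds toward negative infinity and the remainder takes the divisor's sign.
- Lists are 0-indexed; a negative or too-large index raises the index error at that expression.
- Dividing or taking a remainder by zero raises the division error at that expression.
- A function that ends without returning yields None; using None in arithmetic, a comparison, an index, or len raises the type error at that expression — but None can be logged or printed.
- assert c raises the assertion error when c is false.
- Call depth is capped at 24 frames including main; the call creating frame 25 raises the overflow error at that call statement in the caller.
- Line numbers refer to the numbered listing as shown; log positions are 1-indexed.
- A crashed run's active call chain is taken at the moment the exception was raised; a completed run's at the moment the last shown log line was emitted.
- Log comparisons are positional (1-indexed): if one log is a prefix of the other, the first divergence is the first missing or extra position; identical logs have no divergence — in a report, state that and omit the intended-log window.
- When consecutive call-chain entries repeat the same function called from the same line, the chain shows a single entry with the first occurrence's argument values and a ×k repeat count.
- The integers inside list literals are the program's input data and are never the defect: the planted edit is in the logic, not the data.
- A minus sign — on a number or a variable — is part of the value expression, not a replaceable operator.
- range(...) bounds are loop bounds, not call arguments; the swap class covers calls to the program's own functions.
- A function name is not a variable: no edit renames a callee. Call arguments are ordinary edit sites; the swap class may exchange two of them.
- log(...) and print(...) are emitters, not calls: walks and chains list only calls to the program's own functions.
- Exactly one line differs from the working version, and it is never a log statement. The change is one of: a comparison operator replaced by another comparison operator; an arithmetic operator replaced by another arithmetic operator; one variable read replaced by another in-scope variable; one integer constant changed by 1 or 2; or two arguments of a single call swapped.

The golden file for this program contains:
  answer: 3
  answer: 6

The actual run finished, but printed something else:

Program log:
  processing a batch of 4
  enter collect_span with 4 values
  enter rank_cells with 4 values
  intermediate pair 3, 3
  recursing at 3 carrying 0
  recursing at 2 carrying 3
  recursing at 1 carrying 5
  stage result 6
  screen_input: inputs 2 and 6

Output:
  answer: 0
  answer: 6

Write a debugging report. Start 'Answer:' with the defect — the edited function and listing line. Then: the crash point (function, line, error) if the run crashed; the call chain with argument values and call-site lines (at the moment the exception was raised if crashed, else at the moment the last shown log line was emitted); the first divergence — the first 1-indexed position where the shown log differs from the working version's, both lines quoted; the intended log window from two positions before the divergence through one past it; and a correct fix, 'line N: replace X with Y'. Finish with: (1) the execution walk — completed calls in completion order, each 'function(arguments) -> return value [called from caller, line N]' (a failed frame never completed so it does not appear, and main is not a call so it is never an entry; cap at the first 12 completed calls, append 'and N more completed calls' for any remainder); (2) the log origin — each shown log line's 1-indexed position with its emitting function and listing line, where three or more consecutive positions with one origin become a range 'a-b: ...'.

Answer: the defect is in main at line 34.
Key fact: Everything matches until log position 9, which reads 'screen_input: inputs 2 and 6' in place of 'screen_input: inputs 6 and 2'.
Call chain: main -> screen_input(2, 6) (called at line 34).
First divergence: position 9 — shown 'screen_input: inputs 2 and 6', intended 'screen_input: inputs 6 and 2'.
Intended log window:
  7: recursing at 1 carrying 5
  8: stage result 6
  9: screen_input: inputs 6 and 2
Execution walk:
  rank_cells([12, 7, 10, 3]) -> 3  [called from collect_span, line 17]
  pick_anchor(0, 6) -> 6  [called from pick_anchor, line 5]
  pick_anchor(1, 5) -> 6  [called from pick_anchor, line 5]
  pick_anchor(2, 3) -> 6  [called from pick_anchor, line 5]
  pick_anchor(3, 0) -> 6  [called from collect_span, line 20]
  collect_span([12, 7, 10, 3]) -> 6  [called from main, line 32]
  screen_input(2, 6) -> 0  [called from main, line 34]
Origin of each log line:
  1: logged in main at line 31
  2: logged in collect_span at line 16
  3: logged in rank_cells at line 8
  4: logged in collect_span at line 19
  5-7: logged in pick_anchor at line 4
  8: logged in main at line 33
  9: logged in screen_input at line 23
A correct fix: line 34: replace `screen_input(2, pos)` with `screen_input(pos, 2)`.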